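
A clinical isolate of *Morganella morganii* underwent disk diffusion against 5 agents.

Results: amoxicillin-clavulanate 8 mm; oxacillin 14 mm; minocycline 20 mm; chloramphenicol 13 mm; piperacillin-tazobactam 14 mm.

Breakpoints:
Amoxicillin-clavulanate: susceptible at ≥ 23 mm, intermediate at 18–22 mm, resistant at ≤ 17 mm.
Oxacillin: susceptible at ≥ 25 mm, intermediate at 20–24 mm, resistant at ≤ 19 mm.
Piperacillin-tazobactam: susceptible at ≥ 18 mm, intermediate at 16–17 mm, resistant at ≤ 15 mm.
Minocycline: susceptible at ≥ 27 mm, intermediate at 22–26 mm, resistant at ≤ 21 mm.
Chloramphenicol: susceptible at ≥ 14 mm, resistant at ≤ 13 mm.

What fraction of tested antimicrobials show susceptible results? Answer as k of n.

0 of 5

Amoxicillin-clavulanate: 8 mm is ≤ 17 mm → Resistant
Oxacillin: 14 mm is ≤ 19 mm — R
Minocycline: 20 mm is ≤ 21 mm ⇒ Resistant
Chloramphenicol: 13 mm is ≤ 13 mm — resistant
Piperacillin-tazobactam (14 mm) ≤ 15 mm — R
Susceptible: 0/5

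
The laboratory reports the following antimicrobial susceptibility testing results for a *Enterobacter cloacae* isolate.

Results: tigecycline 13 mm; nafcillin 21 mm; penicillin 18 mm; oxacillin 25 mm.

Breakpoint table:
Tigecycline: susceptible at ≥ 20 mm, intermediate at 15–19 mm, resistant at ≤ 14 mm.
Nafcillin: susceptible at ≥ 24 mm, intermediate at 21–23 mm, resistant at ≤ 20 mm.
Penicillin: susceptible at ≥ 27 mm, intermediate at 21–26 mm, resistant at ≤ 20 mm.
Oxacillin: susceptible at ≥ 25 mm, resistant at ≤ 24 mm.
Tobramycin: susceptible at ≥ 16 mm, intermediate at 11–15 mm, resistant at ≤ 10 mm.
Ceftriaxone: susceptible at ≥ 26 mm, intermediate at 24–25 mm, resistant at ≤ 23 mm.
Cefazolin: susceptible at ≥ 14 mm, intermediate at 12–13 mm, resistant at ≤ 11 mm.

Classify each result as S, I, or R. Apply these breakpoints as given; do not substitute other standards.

Tigecycline: 13 mm is ≤ 14 mm → R
Nafcillin: 21 mm is in 21–23 mm ⇒ Intermediate
Penicillin 18 mm: ≤ 20 mm ⇒ resistant
Oxacillin (25 mm) ≥ 25 mm ⇒ S

R, I, R, S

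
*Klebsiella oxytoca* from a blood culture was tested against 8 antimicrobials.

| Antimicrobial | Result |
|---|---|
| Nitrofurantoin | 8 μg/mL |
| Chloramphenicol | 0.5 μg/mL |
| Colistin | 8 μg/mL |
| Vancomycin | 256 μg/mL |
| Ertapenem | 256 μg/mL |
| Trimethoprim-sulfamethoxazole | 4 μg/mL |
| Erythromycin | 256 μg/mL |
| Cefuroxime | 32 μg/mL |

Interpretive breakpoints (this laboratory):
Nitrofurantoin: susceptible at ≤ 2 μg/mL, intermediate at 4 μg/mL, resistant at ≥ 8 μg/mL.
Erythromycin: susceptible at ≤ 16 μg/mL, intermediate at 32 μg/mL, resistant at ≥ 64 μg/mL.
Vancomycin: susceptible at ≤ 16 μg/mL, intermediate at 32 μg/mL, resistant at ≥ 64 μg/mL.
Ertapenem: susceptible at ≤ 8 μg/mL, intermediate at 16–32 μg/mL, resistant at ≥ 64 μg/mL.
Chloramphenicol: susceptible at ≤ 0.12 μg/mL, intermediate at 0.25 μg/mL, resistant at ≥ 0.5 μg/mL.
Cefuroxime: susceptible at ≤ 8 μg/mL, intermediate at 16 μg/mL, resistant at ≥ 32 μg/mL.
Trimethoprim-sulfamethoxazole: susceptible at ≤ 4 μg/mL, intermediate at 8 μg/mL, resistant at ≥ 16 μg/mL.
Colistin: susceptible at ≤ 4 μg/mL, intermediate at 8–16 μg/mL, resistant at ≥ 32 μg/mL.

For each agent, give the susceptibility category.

R, R, I, R, R, S, R, R

Nitrofurantoin (8 μg/mL) ≥ 8 μg/mL → R
Chloramphenicol 0.5 μg/mL: ≥ 0.5 μg/mL → R
Colistin (8 μg/mL) in 8–16 μg/mL — Intermediate
Vancomycin: 256 μg/mL is ≥ 64 μg/mL — Resistant
Ertapenem (256 μg/mL) ≥ 64 μg/mL → R
Trimethoprim-sulfamethoxazole 4 μg/mL: ≤ 4 μg/mL — Susceptible
Erythromycin: 256 μg/mL is ≥ 64 μg/mL — R
Cefuroxime: 32 μg/mL is ≥ 32 μg/mL — resistant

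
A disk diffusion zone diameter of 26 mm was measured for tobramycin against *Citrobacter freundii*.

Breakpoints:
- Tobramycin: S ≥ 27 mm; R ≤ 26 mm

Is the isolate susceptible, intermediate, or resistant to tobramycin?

Tobramycin (26 mm) ≤ 26 mm → R

R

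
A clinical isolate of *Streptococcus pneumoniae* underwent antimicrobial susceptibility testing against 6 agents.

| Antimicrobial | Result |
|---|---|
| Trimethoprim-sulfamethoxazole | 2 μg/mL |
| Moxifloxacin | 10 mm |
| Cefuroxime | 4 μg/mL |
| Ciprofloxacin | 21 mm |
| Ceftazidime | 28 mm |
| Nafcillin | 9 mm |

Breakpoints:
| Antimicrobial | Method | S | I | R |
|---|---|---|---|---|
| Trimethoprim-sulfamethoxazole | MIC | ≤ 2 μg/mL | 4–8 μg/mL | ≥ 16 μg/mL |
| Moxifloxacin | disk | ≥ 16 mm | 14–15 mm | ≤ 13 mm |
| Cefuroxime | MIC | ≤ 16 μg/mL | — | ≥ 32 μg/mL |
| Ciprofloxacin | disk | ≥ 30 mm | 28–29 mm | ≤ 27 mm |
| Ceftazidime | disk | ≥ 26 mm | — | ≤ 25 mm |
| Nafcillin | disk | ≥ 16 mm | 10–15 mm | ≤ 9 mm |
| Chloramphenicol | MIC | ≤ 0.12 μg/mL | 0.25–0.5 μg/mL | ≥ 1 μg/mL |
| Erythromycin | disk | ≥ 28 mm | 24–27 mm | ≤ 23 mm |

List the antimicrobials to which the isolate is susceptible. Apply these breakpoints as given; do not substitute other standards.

Trimethoprim-sulfamethoxazole (2 μg/mL) ≤ 2 μg/mL ⇒ Susceptible
Moxifloxacin 10 mm: ≤ 13 mm — Resistant
Cefuroxime (4 μg/mL) ≤ 16 μg/mL — S
Ciprofloxacin: 21 mm is ≤ 27 mm — resistant
Ceftazidime (28 mm) ≥ 26 mm — Susceptible
Nafcillin (9 mm) ≤ 9 mm — Resistant

trimethoprim-sulfamethoxazole, cefuroxime, ceftazidime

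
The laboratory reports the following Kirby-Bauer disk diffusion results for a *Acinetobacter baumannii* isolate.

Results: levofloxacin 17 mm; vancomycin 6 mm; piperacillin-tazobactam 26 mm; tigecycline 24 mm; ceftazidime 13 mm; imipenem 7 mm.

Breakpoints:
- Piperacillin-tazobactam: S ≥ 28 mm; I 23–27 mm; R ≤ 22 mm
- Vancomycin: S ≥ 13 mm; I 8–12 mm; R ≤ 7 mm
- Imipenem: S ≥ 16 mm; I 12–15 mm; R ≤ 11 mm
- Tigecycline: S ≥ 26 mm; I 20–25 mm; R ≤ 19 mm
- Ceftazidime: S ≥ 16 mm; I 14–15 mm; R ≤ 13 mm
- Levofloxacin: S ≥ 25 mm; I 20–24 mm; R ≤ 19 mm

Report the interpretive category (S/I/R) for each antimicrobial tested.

R, R, I, I, R, R

Levofloxacin 17 mm: ≤ 19 mm ⇒ resistant
Vancomycin 6 mm: ≤ 7 mm → resistant
Piperacillin-tazobactam 26 mm: in 23–27 mm — intermediate
Tigecycline (24 mm) in 20–25 mm → intermediate
Ceftazidime 13 mm: ≤ 13 mm → resistant
Imipenem 7 mm: ≤ 11 mm → R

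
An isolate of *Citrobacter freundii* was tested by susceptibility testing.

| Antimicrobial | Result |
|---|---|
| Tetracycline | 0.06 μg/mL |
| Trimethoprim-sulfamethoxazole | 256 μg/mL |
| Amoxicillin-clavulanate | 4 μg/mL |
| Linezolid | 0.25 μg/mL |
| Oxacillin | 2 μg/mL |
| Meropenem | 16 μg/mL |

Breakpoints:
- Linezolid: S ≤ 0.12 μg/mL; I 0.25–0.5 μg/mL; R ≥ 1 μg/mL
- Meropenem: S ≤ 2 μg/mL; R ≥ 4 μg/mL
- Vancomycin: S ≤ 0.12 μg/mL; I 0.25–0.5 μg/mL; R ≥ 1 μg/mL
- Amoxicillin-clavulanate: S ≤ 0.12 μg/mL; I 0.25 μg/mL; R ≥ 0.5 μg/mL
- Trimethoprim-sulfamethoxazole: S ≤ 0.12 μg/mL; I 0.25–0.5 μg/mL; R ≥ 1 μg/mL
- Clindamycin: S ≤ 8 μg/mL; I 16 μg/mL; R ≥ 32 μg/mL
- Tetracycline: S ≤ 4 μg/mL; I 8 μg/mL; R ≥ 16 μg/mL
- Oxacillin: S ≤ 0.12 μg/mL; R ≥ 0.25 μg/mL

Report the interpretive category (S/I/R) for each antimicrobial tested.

S, R, R, I, R, R

Tetracycline (0.06 μg/mL) ≤ 4 μg/mL → S
Trimethoprim-sulfamethoxazole 256 μg/mL: ≥ 1 μg/mL → R
Amoxicillin-clavulanate 4 μg/mL: ≥ 0.5 μg/mL → Resistant
Linezolid (0.25 μg/mL) in 0.25–0.5 μg/mL ⇒ Intermediate
Oxacillin 2 μg/mL: ≥ 0.25 μg/mL — resistant
Meropenem 16 μg/mL: ≥ 4 μg/mL ⇒ R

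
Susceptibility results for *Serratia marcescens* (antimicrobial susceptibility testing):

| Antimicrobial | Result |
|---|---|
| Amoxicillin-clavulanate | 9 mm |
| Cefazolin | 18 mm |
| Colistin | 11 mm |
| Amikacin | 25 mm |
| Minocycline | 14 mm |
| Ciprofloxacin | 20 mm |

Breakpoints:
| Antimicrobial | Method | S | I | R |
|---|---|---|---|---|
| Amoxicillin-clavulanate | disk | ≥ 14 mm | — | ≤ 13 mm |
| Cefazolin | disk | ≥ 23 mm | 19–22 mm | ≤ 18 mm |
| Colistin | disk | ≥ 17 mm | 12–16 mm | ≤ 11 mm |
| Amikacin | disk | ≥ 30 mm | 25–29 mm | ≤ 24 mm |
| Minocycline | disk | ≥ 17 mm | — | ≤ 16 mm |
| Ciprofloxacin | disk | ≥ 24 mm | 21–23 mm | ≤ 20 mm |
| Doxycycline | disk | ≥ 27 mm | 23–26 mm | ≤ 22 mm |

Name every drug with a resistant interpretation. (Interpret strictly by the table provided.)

amoxicillin-clavulanate, cefazolin, colistin, minocycline, ciprofloxacin

Amoxicillin-clavulanate: 9 mm is ≤ 13 mm → resistant
Cefazolin 18 mm: ≤ 18 mm ⇒ Resistant
Colistin: 11 mm is ≤ 11 mm — Resistant
Amikacin (25 mm) in 25–29 mm → intermediate
Minocycline: 14 mm is ≤ 16 mm ⇒ R
Ciprofloxacin: 20 mm is ≤ 20 mm ⇒ resistant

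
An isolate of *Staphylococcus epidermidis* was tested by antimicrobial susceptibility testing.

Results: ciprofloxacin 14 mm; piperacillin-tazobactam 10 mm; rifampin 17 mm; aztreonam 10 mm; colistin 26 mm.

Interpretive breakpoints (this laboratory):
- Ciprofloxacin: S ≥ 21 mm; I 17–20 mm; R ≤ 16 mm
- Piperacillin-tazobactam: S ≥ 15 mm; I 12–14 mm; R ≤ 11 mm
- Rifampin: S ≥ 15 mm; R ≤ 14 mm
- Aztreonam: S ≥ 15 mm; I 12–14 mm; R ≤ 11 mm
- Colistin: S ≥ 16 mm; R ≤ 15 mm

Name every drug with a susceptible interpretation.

Ciprofloxacin (14 mm) ≤ 16 mm → R
Piperacillin-tazobactam: 10 mm is ≤ 11 mm ⇒ resistant
Rifampin (17 mm) ≥ 15 mm → S
Aztreonam: 10 mm is ≤ 11 mm → R
Colistin: 26 mm is ≥ 16 mm — Susceptible

rifampin, colistin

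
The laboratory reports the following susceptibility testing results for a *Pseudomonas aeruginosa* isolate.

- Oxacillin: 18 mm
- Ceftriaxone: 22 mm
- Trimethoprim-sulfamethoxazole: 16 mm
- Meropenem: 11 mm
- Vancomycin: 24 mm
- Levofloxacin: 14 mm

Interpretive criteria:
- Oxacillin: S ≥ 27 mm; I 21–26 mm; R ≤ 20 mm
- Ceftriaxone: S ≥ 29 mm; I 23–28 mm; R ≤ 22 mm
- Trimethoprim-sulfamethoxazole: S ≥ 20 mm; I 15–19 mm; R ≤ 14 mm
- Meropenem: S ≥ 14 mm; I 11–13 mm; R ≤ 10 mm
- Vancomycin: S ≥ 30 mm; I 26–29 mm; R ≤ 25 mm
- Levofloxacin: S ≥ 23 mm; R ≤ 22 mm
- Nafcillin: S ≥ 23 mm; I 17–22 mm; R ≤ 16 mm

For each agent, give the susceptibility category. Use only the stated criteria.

R, R, I, I, R, R

Oxacillin (18 mm) ≤ 20 mm ⇒ R
Ceftriaxone (22 mm) ≤ 22 mm ⇒ Resistant
Trimethoprim-sulfamethoxazole 16 mm: in 15–19 mm → Intermediate
Meropenem: 11 mm is in 11–13 mm — I
Vancomycin 24 mm: ≤ 25 mm ⇒ Resistant
Levofloxacin 14 mm: ≤ 22 mm ⇒ Resistant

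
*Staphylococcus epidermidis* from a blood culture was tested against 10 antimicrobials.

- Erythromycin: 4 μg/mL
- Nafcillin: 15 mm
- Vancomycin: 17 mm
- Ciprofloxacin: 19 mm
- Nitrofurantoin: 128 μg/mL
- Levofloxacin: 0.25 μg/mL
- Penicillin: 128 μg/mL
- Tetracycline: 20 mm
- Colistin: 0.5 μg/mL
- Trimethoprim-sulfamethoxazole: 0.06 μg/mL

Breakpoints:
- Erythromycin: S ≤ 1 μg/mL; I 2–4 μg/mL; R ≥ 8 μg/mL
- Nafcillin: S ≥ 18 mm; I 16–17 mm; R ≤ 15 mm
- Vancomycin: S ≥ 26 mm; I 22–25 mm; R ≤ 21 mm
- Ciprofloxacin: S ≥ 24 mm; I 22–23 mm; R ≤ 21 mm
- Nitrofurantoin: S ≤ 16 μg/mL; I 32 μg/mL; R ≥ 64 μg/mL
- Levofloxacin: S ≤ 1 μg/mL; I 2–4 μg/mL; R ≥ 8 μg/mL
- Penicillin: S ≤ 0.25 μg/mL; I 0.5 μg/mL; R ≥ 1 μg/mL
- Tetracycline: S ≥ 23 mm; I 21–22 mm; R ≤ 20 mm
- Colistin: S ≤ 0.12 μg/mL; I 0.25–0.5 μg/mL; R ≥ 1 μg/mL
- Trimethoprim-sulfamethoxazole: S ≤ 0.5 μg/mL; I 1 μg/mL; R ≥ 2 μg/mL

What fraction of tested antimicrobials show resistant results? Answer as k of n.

6 of 10

Erythromycin (4 μg/mL) in 2–4 μg/mL — Intermediate
Nafcillin (15 mm) ≤ 15 mm → resistant
Vancomycin 17 mm: ≤ 21 mm ⇒ R
Ciprofloxacin 19 mm: ≤ 21 mm → resistant
Nitrofurantoin: 128 μg/mL is ≥ 64 μg/mL ⇒ R
Levofloxacin: 0.25 μg/mL is ≤ 1 μg/mL ⇒ susceptible
Penicillin: 128 μg/mL is ≥ 1 μg/mL ⇒ resistant
Tetracycline (20 mm) ≤ 20 mm ⇒ resistant
Colistin 0.5 μg/mL: in 0.25–0.5 μg/mL ⇒ Intermediate
Trimethoprim-sulfamethoxazole (0.06 μg/mL) ≤ 0.5 μg/mL ⇒ Susceptible
Resistant: 6/10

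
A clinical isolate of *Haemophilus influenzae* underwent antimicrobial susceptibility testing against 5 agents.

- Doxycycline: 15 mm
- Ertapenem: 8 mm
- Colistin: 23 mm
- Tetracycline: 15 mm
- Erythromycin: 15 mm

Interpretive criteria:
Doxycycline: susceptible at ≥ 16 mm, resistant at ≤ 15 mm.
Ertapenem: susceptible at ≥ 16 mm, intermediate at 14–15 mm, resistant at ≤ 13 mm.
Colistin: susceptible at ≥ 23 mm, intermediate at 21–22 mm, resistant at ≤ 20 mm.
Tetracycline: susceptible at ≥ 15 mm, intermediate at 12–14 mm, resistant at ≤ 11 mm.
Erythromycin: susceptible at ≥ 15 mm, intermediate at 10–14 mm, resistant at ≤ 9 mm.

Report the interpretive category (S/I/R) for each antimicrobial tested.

R, R, S, S, S

Doxycycline: 15 mm is ≤ 15 mm → Resistant
Ertapenem 8 mm: ≤ 13 mm ⇒ R
Colistin 23 mm: ≥ 23 mm — susceptible
Tetracycline (15 mm) ≥ 15 mm → S
Erythromycin (15 mm) ≥ 15 mm — S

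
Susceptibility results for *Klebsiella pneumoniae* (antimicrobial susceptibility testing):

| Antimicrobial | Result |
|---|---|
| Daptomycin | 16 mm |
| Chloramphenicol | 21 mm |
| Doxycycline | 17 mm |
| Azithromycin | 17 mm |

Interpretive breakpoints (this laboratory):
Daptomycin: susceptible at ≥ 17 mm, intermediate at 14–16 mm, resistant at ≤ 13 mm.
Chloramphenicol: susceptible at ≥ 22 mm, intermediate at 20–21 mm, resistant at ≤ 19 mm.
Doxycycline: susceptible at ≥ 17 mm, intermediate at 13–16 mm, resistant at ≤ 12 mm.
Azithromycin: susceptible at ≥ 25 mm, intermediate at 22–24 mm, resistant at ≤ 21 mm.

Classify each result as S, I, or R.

Daptomycin 16 mm: in 14–16 mm → Intermediate
Chloramphenicol: 21 mm is in 20–21 mm → I
Doxycycline 17 mm: ≥ 17 mm → susceptible
Azithromycin: 17 mm is ≤ 21 mm → R

I, I, S, R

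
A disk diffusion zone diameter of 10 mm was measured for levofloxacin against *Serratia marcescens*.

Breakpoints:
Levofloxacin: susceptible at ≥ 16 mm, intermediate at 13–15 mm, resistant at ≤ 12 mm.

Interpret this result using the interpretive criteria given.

Resistant

Levofloxacin 10 mm: ≤ 12 mm → resistant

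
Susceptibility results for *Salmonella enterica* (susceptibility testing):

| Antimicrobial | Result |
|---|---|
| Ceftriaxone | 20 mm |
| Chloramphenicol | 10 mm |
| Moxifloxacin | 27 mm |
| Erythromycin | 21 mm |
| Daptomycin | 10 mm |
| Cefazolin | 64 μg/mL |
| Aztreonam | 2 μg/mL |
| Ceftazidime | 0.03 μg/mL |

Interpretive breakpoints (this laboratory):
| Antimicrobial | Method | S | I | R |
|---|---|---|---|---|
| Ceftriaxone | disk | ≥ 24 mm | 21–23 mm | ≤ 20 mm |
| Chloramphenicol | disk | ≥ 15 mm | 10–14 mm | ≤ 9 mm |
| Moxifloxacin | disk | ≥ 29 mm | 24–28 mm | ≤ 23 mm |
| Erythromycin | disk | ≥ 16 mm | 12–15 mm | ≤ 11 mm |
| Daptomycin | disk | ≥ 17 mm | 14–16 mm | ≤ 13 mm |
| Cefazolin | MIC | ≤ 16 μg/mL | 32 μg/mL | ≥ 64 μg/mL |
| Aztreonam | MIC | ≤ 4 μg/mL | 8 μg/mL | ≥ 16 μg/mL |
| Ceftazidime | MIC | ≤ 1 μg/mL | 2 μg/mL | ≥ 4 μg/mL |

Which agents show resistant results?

ceftriaxone, daptomycin, cefazolin

Ceftriaxone (20 mm) ≤ 20 mm → Resistant
Chloramphenicol 10 mm: in 10–14 mm — intermediate
Moxifloxacin (27 mm) in 24–28 mm → intermediate
Erythromycin (21 mm) ≥ 16 mm ⇒ susceptible
Daptomycin (10 mm) ≤ 13 mm ⇒ R
Cefazolin: 64 μg/mL is ≥ 64 μg/mL — resistant
Aztreonam 2 μg/mL: ≤ 4 μg/mL → Susceptible
Ceftazidime: 0.03 μg/mL is ≤ 1 μg/mL → Susceptible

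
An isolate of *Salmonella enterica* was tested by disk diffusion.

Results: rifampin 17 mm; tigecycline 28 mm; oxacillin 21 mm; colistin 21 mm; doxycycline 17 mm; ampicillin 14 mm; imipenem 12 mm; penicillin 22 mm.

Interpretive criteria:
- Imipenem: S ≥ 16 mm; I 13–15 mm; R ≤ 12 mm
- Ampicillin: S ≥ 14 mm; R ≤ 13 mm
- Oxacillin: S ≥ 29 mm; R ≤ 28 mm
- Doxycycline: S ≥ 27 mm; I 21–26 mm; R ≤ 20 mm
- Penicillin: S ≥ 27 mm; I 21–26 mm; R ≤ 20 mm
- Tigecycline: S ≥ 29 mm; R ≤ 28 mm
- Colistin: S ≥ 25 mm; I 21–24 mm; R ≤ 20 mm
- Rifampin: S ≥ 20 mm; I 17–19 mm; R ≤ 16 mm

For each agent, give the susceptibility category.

Rifampin: 17 mm is in 17–19 mm — intermediate
Tigecycline (28 mm) ≤ 28 mm → Resistant
Oxacillin: 21 mm is ≤ 28 mm → resistant
Colistin 21 mm: in 21–24 mm ⇒ Intermediate
Doxycycline: 17 mm is ≤ 20 mm → Resistant
Ampicillin: 14 mm is ≥ 14 mm — susceptible
Imipenem: 12 mm is ≤ 12 mm ⇒ R
Penicillin (22 mm) in 21–26 mm ⇒ I

I, R, R, I, R, S, R, I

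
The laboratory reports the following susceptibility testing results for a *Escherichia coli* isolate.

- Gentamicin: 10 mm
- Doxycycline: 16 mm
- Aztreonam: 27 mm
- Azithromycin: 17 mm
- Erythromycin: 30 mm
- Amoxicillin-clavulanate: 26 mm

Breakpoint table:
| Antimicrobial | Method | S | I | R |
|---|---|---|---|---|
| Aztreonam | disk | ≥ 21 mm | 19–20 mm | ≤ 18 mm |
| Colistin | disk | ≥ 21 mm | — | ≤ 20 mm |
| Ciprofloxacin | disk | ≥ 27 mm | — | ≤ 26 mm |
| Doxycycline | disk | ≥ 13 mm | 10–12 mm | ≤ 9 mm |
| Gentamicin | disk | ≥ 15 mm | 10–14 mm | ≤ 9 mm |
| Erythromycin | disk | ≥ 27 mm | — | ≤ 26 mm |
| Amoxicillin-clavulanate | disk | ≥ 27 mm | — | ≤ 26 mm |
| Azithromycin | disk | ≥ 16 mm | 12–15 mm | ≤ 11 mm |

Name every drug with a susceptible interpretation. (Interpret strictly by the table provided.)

doxycycline, aztreonam, azithromycin, erythromycin

Gentamicin: 10 mm is in 10–14 mm → Intermediate
Doxycycline: 16 mm is ≥ 13 mm ⇒ S
Aztreonam (27 mm) ≥ 21 mm — Susceptible
Azithromycin: 17 mm is ≥ 16 mm ⇒ Susceptible
Erythromycin (30 mm) ≥ 27 mm → susceptible
Amoxicillin-clavulanate 26 mm: ≤ 26 mm → R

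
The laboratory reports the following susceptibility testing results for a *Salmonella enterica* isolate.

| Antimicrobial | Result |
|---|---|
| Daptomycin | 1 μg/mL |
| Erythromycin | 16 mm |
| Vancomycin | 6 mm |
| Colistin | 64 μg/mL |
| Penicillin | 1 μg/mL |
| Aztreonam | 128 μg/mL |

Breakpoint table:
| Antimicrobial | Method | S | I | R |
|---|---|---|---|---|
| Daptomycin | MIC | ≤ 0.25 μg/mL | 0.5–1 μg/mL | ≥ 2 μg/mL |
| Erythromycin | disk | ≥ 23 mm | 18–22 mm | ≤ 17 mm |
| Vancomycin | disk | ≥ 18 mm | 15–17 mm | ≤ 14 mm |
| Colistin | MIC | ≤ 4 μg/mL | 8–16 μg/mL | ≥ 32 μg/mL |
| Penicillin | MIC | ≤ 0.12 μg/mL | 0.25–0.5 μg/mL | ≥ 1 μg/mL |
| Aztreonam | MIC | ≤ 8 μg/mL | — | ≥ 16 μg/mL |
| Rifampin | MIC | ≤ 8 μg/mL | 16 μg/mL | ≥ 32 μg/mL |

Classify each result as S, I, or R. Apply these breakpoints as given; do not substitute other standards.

I, R, R, R, R, R

Daptomycin 1 μg/mL: in 0.5–1 μg/mL ⇒ intermediate
Erythromycin (16 mm) ≤ 17 mm — R
Vancomycin: 6 mm is ≤ 14 mm ⇒ R
Colistin (64 μg/mL) ≥ 32 μg/mL — Resistant
Penicillin 1 μg/mL: ≥ 1 μg/mL ⇒ Resistant
Aztreonam: 128 μg/mL is ≥ 16 μg/mL ⇒ resistant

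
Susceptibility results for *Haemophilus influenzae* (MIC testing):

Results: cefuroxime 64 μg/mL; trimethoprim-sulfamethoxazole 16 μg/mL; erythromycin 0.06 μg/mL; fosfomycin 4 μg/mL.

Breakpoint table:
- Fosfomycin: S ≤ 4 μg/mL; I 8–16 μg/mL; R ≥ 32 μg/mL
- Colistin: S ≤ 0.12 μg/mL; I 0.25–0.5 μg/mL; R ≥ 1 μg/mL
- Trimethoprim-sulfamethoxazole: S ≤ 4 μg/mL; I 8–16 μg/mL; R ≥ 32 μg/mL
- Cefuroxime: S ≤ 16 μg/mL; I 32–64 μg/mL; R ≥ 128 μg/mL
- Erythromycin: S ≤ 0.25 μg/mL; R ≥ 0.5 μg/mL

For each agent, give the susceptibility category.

I, I, S, S

Cefuroxime (64 μg/mL) in 32–64 μg/mL → Intermediate
Trimethoprim-sulfamethoxazole 16 μg/mL: in 8–16 μg/mL → intermediate
Erythromycin (0.06 μg/mL) ≤ 0.25 μg/mL — S
Fosfomycin: 4 μg/mL is ≤ 4 μg/mL ⇒ S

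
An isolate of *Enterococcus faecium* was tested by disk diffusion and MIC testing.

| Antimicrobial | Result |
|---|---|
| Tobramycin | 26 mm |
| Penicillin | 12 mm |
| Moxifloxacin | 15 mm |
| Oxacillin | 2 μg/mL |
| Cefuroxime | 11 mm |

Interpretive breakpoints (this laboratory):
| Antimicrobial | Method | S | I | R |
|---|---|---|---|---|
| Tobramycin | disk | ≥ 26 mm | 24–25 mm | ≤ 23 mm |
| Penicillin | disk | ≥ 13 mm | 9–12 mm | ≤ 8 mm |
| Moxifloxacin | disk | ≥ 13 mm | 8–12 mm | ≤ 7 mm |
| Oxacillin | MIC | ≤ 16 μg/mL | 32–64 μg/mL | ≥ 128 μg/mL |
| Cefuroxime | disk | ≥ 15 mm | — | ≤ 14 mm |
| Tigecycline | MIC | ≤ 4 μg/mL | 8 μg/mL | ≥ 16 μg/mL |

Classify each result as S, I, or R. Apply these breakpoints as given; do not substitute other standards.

Tobramycin 26 mm: ≥ 26 mm — Susceptible
Penicillin: 12 mm is in 9–12 mm → Intermediate
Moxifloxacin (15 mm) ≥ 13 mm → susceptible
Oxacillin: 2 μg/mL is ≤ 16 μg/mL — Susceptible
Cefuroxime 11 mm: ≤ 14 mm — Resistant

S, I, S, S, R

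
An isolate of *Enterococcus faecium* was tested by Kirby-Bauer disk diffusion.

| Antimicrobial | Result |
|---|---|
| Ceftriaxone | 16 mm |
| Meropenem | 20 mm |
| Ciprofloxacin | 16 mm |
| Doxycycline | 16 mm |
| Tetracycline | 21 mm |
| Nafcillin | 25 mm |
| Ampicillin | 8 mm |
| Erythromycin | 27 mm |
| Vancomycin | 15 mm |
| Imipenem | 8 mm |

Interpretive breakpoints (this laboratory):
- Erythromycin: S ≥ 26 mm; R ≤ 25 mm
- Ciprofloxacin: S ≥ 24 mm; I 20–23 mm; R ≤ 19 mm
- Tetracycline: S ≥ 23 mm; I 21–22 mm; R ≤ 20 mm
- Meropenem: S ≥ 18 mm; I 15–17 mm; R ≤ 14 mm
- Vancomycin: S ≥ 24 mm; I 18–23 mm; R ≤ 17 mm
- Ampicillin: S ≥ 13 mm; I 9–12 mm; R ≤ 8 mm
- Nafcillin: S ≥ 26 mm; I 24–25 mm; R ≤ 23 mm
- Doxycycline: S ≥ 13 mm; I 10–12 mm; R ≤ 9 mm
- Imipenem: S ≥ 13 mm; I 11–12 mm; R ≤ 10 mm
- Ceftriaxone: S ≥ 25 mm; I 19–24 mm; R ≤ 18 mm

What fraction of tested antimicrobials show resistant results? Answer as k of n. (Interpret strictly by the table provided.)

5 of 10

Ceftriaxone: 16 mm is ≤ 18 mm — R
Meropenem: 20 mm is ≥ 18 mm — S
Ciprofloxacin 16 mm: ≤ 19 mm ⇒ resistant
Doxycycline (16 mm) ≥ 13 mm ⇒ S
Tetracycline: 21 mm is in 21–22 mm — Intermediate
Nafcillin: 25 mm is in 24–25 mm — intermediate
Ampicillin: 8 mm is ≤ 8 mm — R
Erythromycin (27 mm) ≥ 26 mm → Susceptible
Vancomycin: 15 mm is ≤ 17 mm — resistant
Imipenem: 8 mm is ≤ 10 mm → resistant
Resistant: 5/10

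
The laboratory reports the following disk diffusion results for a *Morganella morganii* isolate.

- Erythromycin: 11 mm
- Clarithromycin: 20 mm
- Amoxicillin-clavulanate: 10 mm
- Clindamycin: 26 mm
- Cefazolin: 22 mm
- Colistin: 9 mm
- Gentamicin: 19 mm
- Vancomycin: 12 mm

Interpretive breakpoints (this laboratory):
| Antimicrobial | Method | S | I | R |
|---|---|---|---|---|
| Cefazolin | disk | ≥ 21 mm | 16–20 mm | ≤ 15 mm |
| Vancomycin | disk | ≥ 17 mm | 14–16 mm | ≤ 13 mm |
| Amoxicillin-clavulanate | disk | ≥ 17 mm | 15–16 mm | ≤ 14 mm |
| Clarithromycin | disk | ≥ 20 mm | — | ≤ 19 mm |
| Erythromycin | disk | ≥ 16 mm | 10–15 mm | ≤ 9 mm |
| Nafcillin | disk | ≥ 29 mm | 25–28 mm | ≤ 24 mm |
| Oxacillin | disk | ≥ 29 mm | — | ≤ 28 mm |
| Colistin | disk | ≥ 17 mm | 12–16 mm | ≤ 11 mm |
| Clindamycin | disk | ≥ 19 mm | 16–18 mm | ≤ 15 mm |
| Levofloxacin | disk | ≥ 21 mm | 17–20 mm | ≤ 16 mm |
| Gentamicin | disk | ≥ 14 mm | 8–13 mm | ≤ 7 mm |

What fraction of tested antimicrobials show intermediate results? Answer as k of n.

1 of 8

Erythromycin (11 mm) in 10–15 mm — intermediate
Clarithromycin 20 mm: ≥ 20 mm ⇒ susceptible
Amoxicillin-clavulanate: 10 mm is ≤ 14 mm ⇒ R
Clindamycin: 26 mm is ≥ 19 mm — Susceptible
Cefazolin 22 mm: ≥ 21 mm ⇒ Susceptible
Colistin: 9 mm is ≤ 11 mm — resistant
Gentamicin: 19 mm is ≥ 14 mm → Susceptible
Vancomycin 12 mm: ≤ 13 mm ⇒ resistant
Intermediate: 1/8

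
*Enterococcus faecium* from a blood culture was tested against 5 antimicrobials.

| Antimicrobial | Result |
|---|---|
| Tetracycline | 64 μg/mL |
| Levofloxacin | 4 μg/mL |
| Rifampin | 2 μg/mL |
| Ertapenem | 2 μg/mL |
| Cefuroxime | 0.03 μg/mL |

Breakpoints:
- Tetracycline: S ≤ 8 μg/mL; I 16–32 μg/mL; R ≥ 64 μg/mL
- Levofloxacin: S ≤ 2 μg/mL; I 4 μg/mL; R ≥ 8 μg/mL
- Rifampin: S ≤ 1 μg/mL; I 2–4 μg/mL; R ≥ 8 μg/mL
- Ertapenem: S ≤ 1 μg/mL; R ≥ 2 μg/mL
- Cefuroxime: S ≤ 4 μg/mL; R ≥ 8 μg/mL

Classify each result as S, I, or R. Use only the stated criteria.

R, I, I, R, S

Tetracycline (64 μg/mL) ≥ 64 μg/mL ⇒ R
Levofloxacin (4 μg/mL) = 4 μg/mL — I
Rifampin: 2 μg/mL is in 2–4 μg/mL ⇒ intermediate
Ertapenem (2 μg/mL) ≥ 2 μg/mL → Resistant
Cefuroxime 0.03 μg/mL: ≤ 4 μg/mL — S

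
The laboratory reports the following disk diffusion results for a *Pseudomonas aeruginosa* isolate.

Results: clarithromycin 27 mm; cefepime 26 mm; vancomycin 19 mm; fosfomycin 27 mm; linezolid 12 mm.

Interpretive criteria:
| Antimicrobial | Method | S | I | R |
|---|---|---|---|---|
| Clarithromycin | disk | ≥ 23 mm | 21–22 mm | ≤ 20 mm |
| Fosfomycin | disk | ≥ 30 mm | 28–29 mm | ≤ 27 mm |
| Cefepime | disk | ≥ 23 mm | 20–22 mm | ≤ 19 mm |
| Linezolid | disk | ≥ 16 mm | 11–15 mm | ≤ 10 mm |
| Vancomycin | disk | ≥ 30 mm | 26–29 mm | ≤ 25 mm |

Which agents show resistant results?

vancomycin, fosfomycin

Clarithromycin 27 mm: ≥ 23 mm ⇒ susceptible
Cefepime: 26 mm is ≥ 23 mm — susceptible
Vancomycin (19 mm) ≤ 25 mm — Resistant
Fosfomycin (27 mm) ≤ 27 mm → R
Linezolid: 12 mm is in 11–15 mm ⇒ I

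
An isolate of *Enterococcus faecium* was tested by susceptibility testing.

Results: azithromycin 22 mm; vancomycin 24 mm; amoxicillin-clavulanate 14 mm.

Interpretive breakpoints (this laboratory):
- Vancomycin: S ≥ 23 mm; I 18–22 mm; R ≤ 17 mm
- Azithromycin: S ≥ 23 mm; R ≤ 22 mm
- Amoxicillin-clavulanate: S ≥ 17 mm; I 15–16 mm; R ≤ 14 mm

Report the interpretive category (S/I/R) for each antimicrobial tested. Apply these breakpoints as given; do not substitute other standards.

R, S, R

Azithromycin: 22 mm is ≤ 22 mm ⇒ R
Vancomycin: 24 mm is ≥ 23 mm → S
Amoxicillin-clavulanate 14 mm: ≤ 14 mm ⇒ Resistant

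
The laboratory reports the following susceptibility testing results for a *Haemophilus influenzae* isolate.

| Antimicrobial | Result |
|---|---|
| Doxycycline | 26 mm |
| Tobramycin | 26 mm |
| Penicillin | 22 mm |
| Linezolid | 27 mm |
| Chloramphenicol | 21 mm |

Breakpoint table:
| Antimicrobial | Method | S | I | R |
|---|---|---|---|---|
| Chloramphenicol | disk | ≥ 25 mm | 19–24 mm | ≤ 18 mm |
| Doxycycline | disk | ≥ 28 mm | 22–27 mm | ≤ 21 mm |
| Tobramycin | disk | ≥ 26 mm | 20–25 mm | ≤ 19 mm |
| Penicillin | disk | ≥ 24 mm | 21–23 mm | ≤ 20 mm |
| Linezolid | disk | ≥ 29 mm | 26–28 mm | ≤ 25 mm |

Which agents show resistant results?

none

Doxycycline (26 mm) in 22–27 mm → intermediate
Tobramycin 26 mm: ≥ 26 mm → S
Penicillin: 22 mm is in 21–23 mm ⇒ intermediate
Linezolid (27 mm) in 26–28 mm ⇒ I
Chloramphenicol 21 mm: in 19–24 mm — I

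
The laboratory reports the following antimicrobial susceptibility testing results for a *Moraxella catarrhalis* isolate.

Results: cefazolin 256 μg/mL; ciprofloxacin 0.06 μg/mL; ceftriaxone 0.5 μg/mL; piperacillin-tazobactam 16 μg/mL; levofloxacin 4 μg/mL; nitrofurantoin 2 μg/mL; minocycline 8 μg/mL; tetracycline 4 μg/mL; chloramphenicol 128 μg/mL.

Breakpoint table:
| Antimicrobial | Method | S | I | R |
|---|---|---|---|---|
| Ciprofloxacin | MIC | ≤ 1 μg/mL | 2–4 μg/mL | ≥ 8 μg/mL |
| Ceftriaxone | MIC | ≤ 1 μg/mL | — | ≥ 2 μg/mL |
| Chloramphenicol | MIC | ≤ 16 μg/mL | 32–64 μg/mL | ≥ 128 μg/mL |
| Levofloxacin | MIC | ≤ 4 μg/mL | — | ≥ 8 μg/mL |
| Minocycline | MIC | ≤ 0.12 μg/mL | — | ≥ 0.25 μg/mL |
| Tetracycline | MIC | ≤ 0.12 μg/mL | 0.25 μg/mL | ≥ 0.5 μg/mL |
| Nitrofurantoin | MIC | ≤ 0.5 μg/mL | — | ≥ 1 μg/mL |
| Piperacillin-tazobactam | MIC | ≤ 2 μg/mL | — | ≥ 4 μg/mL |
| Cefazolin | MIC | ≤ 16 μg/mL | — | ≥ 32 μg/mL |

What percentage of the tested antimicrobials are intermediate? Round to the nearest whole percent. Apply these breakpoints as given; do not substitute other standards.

0%

Cefazolin 256 μg/mL: ≥ 32 μg/mL — Resistant
Ciprofloxacin 0.06 μg/mL: ≤ 1 μg/mL — Susceptible
Ceftriaxone (0.5 μg/mL) ≤ 1 μg/mL → susceptible
Piperacillin-tazobactam: 16 μg/mL is ≥ 4 μg/mL → R
Levofloxacin: 4 μg/mL is ≤ 4 μg/mL → susceptible
Nitrofurantoin (2 μg/mL) ≥ 1 μg/mL — R
Minocycline: 8 μg/mL is ≥ 0.25 μg/mL — resistant
Tetracycline 4 μg/mL: ≥ 0.5 μg/mL — R
Chloramphenicol (128 μg/mL) ≥ 128 μg/mL → Resistant
Intermediate: 0/9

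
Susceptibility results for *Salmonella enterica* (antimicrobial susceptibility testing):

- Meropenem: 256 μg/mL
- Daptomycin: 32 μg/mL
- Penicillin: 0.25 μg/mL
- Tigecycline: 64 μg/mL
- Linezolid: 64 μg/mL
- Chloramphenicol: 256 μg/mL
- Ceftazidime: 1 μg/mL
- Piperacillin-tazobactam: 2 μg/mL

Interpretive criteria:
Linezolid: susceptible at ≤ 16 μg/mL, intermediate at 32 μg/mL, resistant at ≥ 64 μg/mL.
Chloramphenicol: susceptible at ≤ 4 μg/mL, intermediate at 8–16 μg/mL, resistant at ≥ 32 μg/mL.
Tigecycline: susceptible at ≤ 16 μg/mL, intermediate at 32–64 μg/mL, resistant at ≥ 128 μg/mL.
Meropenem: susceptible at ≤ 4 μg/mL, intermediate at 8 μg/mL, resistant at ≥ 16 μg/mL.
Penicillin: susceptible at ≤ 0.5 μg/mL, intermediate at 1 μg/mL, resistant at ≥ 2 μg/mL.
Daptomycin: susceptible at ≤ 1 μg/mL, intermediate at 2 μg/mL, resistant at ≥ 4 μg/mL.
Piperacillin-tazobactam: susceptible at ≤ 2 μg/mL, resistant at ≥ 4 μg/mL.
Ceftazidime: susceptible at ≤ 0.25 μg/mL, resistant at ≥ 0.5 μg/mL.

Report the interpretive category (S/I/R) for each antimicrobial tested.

R, R, S, I, R, R, R, S

Meropenem 256 μg/mL: ≥ 16 μg/mL → resistant
Daptomycin: 32 μg/mL is ≥ 4 μg/mL — resistant
Penicillin (0.25 μg/mL) ≤ 0.5 μg/mL → Susceptible
Tigecycline: 64 μg/mL is in 32–64 μg/mL — intermediate
Linezolid (64 μg/mL) ≥ 64 μg/mL — R
Chloramphenicol 256 μg/mL: ≥ 32 μg/mL ⇒ resistant
Ceftazidime: 1 μg/mL is ≥ 0.5 μg/mL → resistant
Piperacillin-tazobactam: 2 μg/mL is ≤ 2 μg/mL ⇒ susceptible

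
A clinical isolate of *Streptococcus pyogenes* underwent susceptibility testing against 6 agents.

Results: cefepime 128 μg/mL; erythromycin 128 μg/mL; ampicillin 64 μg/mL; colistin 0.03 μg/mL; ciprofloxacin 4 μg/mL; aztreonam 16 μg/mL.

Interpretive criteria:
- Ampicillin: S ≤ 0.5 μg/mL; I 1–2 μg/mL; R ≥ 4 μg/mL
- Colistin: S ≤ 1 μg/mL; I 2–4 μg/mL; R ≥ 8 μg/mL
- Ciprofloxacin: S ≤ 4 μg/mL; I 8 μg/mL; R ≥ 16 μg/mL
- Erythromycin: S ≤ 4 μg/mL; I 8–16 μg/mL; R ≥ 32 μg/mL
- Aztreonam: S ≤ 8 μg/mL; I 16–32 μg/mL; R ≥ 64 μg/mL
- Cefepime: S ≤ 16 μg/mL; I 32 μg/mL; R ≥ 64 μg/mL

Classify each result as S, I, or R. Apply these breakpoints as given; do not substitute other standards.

Cefepime: 128 μg/mL is ≥ 64 μg/mL ⇒ R
Erythromycin (128 μg/mL) ≥ 32 μg/mL ⇒ R
Ampicillin (64 μg/mL) ≥ 4 μg/mL ⇒ R
Colistin 0.03 μg/mL: ≤ 1 μg/mL — Susceptible
Ciprofloxacin: 4 μg/mL is ≤ 4 μg/mL → susceptible
Aztreonam 16 μg/mL: in 16–32 μg/mL — Intermediate

R, R, R, S, S, I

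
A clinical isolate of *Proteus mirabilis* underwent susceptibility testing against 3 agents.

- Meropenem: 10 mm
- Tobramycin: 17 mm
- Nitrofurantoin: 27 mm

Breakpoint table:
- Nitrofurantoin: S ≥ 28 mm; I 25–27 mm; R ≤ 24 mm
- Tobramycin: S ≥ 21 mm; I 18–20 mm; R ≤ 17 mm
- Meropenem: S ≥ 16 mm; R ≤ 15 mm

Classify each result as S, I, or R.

Meropenem (10 mm) ≤ 15 mm → resistant
Tobramycin (17 mm) ≤ 17 mm → resistant
Nitrofurantoin 27 mm: in 25–27 mm ⇒ I

R, R, I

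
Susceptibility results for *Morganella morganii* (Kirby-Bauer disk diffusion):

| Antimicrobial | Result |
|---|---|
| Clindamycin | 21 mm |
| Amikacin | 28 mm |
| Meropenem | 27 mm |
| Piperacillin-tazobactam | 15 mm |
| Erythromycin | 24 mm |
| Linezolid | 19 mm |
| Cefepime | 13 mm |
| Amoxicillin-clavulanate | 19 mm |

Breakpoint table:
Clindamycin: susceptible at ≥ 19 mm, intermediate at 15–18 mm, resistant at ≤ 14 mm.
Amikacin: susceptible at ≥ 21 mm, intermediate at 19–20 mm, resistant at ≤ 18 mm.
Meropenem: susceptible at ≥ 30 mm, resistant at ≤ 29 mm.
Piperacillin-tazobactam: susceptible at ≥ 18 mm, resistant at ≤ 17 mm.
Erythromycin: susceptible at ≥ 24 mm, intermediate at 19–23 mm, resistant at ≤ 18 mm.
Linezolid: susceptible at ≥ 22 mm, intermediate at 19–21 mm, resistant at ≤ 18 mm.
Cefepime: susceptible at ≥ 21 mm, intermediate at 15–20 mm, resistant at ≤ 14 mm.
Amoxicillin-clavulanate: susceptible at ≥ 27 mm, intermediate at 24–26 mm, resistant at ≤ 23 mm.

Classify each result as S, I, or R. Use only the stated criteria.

S, S, R, R, S, I, R, R

Clindamycin (21 mm) ≥ 19 mm — susceptible
Amikacin: 28 mm is ≥ 21 mm ⇒ Susceptible
Meropenem (27 mm) ≤ 29 mm → resistant
Piperacillin-tazobactam: 15 mm is ≤ 17 mm → resistant
Erythromycin 24 mm: ≥ 24 mm ⇒ S
Linezolid 19 mm: in 19–21 mm — I
Cefepime (13 mm) ≤ 14 mm — Resistant
Amoxicillin-clavulanate 19 mm: ≤ 23 mm → resistant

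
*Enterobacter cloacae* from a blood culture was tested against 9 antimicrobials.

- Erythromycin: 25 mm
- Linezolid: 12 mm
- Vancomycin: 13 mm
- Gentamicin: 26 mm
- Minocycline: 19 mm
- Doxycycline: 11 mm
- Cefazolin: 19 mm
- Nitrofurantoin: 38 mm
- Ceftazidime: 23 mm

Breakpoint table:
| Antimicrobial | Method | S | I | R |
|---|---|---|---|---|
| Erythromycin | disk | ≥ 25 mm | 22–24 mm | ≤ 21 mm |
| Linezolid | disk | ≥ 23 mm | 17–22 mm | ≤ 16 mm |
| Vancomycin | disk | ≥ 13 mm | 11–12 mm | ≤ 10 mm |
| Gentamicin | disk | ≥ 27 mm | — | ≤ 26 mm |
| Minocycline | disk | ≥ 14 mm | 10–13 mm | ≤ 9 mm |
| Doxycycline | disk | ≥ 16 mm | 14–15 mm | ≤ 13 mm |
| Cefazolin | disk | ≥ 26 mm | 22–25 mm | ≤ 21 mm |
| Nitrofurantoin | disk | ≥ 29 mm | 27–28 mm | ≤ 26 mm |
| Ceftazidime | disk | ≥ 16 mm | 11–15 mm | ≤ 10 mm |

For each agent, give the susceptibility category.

S, R, S, R, S, R, R, S, S

Erythromycin: 25 mm is ≥ 25 mm ⇒ S
Linezolid (12 mm) ≤ 16 mm — R
Vancomycin: 13 mm is ≥ 13 mm → susceptible
Gentamicin (26 mm) ≤ 26 mm → Resistant
Minocycline (19 mm) ≥ 14 mm — S
Doxycycline: 11 mm is ≤ 13 mm — Resistant
Cefazolin: 19 mm is ≤ 21 mm ⇒ R
Nitrofurantoin 38 mm: ≥ 29 mm → susceptible
Ceftazidime (23 mm) ≥ 16 mm ⇒ S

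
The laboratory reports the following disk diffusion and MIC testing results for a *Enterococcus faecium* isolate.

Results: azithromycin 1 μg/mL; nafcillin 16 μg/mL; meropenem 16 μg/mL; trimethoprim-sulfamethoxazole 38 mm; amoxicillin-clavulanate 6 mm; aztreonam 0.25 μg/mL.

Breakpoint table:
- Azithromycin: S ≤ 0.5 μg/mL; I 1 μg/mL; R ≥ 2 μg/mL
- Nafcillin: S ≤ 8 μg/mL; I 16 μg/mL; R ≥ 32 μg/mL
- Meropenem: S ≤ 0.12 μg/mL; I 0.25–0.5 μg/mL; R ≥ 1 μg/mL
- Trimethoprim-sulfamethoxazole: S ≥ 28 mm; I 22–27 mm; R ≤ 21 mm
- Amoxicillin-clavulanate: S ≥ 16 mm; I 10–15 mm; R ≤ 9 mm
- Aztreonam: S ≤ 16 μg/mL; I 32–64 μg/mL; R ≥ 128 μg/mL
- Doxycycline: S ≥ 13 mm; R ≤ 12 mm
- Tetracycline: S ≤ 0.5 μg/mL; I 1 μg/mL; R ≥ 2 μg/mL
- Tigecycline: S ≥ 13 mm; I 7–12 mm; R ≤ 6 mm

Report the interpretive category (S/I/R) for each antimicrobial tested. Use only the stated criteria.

Azithromycin 1 μg/mL: = 1 μg/mL — I
Nafcillin: 16 μg/mL is = 16 μg/mL ⇒ intermediate
Meropenem: 16 μg/mL is ≥ 1 μg/mL → resistant
Trimethoprim-sulfamethoxazole: 38 mm is ≥ 28 mm → susceptible
Amoxicillin-clavulanate 6 mm: ≤ 9 mm ⇒ Resistant
Aztreonam (0.25 μg/mL) ≤ 16 μg/mL — S

I, I, R, S, R, S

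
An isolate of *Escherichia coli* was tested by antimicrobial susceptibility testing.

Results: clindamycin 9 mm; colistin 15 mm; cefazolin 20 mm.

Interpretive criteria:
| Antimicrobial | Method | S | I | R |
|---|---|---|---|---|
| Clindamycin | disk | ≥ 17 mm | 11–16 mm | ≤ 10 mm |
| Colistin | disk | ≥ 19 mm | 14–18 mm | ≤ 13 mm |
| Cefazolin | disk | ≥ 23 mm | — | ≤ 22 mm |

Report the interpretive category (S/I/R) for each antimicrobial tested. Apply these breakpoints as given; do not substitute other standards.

Clindamycin: 9 mm is ≤ 10 mm → R
Colistin: 15 mm is in 14–18 mm → intermediate
Cefazolin: 20 mm is ≤ 22 mm ⇒ R

R, I, R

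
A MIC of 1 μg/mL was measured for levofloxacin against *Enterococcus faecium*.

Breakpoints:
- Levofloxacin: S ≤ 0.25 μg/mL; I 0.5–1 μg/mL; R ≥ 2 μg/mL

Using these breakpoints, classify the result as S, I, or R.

Intermediate

Levofloxacin: 1 μg/mL is in 0.5–1 μg/mL — I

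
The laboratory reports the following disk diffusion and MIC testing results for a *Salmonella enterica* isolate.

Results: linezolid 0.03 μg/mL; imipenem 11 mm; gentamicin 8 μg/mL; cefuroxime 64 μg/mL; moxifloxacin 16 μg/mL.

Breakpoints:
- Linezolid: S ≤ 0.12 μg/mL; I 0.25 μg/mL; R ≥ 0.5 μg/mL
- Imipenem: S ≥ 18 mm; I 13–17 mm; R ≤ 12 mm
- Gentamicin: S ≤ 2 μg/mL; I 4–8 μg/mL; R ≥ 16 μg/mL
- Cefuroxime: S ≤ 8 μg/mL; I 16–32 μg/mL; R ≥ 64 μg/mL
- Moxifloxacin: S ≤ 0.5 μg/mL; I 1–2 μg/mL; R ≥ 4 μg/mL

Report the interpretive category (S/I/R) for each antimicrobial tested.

S, R, I, R, R

Linezolid (0.03 μg/mL) ≤ 0.12 μg/mL — S
Imipenem 11 mm: ≤ 12 mm ⇒ R
Gentamicin (8 μg/mL) in 4–8 μg/mL ⇒ intermediate
Cefuroxime: 64 μg/mL is ≥ 64 μg/mL — Resistant
Moxifloxacin 16 μg/mL: ≥ 4 μg/mL — R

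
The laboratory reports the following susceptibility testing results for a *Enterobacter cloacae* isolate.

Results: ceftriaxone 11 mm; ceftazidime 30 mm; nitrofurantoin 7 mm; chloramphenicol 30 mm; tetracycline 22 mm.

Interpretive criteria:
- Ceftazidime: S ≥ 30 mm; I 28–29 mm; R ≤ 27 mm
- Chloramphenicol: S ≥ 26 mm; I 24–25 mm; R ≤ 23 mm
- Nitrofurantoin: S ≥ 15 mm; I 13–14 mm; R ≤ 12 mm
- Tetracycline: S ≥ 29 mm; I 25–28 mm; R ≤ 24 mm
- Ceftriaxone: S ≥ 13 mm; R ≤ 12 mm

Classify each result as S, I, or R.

Ceftriaxone: 11 mm is ≤ 12 mm → resistant
Ceftazidime 30 mm: ≥ 30 mm — susceptible
Nitrofurantoin 7 mm: ≤ 12 mm → Resistant
Chloramphenicol (30 mm) ≥ 26 mm ⇒ Susceptible
Tetracycline 22 mm: ≤ 24 mm ⇒ resistant

R, S, R, S, R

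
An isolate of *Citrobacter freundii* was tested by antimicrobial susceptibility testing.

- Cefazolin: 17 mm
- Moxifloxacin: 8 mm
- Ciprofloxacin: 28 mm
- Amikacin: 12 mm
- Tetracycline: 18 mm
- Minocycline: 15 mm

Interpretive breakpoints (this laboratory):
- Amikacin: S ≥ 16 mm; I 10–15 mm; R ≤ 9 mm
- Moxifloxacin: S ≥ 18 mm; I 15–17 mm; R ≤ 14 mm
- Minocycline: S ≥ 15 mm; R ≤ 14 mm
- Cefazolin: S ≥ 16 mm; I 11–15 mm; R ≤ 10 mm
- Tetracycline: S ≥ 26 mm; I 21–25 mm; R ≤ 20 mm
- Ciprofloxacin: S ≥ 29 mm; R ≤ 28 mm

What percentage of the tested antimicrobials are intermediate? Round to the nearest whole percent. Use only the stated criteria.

17%

Cefazolin: 17 mm is ≥ 16 mm ⇒ susceptible
Moxifloxacin: 8 mm is ≤ 14 mm — R
Ciprofloxacin: 28 mm is ≤ 28 mm ⇒ R
Amikacin: 12 mm is in 10–15 mm ⇒ I
Tetracycline 18 mm: ≤ 20 mm — R
Minocycline (15 mm) ≥ 15 mm → susceptible
Intermediate: 1/6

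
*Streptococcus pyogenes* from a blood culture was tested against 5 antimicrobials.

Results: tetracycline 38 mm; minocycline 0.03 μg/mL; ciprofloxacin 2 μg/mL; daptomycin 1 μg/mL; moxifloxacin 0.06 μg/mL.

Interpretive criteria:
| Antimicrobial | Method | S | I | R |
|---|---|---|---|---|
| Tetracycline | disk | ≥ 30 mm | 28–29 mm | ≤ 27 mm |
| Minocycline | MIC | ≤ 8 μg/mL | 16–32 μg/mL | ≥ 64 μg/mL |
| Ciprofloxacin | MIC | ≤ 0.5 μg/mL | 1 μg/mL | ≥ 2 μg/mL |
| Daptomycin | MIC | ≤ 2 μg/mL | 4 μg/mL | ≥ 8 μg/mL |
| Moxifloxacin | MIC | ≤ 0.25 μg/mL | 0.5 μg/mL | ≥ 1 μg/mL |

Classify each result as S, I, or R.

Tetracycline (38 mm) ≥ 30 mm ⇒ Susceptible
Minocycline (0.03 μg/mL) ≤ 8 μg/mL — S
Ciprofloxacin 2 μg/mL: ≥ 2 μg/mL ⇒ R
Daptomycin 1 μg/mL: ≤ 2 μg/mL → susceptible
Moxifloxacin (0.06 μg/mL) ≤ 0.25 μg/mL → susceptible

S, S, R, S, S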